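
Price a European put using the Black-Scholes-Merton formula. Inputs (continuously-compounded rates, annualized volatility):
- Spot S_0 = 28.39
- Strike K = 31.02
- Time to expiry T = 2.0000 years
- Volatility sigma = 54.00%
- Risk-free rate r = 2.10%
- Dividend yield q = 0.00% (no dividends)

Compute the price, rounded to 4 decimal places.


d1 = (ln(S/K) + (r - q + 0.5*sigma^2) * T) / (sigma * sqrt(T)) = 0.32082327
d2 = d1 - sigma * sqrt(T) = -0.44285206
exp(-rT) = 0.95886978; exp(-qT) = 1.00000000
P = K * exp(-rT) * N(-d2) - S_0 * exp(-qT) * N(-d1)
N(-d1) = 0.37417216; N(-d2) = 0.67106363
P = 31.0200 * 0.95886978 * 0.67106363 - 28.3900 * 1.00000000 * 0.37417216 = 9.3375

Answer: Price = 9.3375


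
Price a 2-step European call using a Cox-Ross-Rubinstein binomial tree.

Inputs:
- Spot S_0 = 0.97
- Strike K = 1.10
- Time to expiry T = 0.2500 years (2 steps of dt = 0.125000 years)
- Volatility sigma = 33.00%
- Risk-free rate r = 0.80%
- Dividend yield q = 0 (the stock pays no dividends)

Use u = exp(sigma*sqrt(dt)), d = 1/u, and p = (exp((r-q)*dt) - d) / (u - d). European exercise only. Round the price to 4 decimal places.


Answer: Price = V(0,0) = 0.0281

Derivation:
dt = T/N = 0.125000
u = exp(sigma*sqrt(dt)) = 1.123751; d = 1/u = 0.889876
p = (exp((r-q)*dt) - d) / (u - d) = 0.475143
Discount per step: exp(-r*dt) = 0.999000
Stock lattice S(k, i) with i counting down-moves:
  k=0: S(0,0) = 0.9700
  k=1: S(1,0) = 1.0900; S(1,1) = 0.8632
  k=2: S(2,0) = 1.2249; S(2,1) = 0.9700; S(2,2) = 0.7681
Terminal payoffs V(N, i) = max(S_T - K, 0):
  V(2,0) = 0.124933; V(2,1) = 0.000000; V(2,2) = 0.000000
Backward induction: V(k, i) = exp(-r*dt) * [p * V(k+1, i) + (1-p) * V(k+1, i+1)].
  V(1,0) = exp(-r*dt) * [p*0.124933 + (1-p)*0.000000] = 0.059302
  V(1,1) = exp(-r*dt) * [p*0.000000 + (1-p)*0.000000] = 0.000000
  V(0,0) = exp(-r*dt) * [p*0.059302 + (1-p)*0.000000] = 0.028149


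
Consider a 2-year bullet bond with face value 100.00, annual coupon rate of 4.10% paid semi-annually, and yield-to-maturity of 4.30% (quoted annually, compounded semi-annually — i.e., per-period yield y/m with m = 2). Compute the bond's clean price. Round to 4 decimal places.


Coupon per period c = face * coupon_rate / m = 2.050000
Periods per year m = 2; per-period yield y/m = 0.021500
Number of cashflows N = 4
Cashflows (t years, CF_t, discount factor 1/(1+y/m)^(m*t), PV):
  t = 0.5000: CF_t = 2.050000, DF = 0.978953, PV = 2.006853
  t = 1.0000: CF_t = 2.050000, DF = 0.958348, PV = 1.964613
  t = 1.5000: CF_t = 2.050000, DF = 0.938177, PV = 1.923263
  t = 2.0000: CF_t = 102.050000, DF = 0.918431, PV = 93.725880
Price P = sum_t PV_t = 99.620609

Answer: Price = 99.6206


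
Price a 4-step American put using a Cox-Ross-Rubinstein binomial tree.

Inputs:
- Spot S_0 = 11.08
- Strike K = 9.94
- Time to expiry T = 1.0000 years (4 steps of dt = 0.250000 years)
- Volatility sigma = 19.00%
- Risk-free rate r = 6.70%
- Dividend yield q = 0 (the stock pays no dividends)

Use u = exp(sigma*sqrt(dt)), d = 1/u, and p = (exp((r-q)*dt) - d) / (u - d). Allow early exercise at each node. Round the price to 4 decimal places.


dt = T/N = 0.250000
u = exp(sigma*sqrt(dt)) = 1.099659; d = 1/u = 0.909373
p = (exp((r-q)*dt) - d) / (u - d) = 0.565035
Discount per step: exp(-r*dt) = 0.983390
Stock lattice S(k, i) with i counting down-moves:
  k=0: S(0,0) = 11.0800
  k=1: S(1,0) = 12.1842; S(1,1) = 10.0759
  k=2: S(2,0) = 13.3985; S(2,1) = 11.0800; S(2,2) = 9.1627
  k=3: S(3,0) = 14.7338; S(3,1) = 12.1842; S(3,2) = 10.0759; S(3,3) = 8.3323
  k=4: S(4,0) = 16.2021; S(4,1) = 13.3985; S(4,2) = 11.0800; S(4,3) = 9.1627; S(4,4) = 7.5772
Terminal payoffs V(N, i) = max(K - S_T, 0):
  V(4,0) = 0.000000; V(4,1) = 0.000000; V(4,2) = 0.000000; V(4,3) = 0.777293; V(4,4) = 2.362816
Backward induction: V(k, i) = exp(-r*dt) * [p * V(k+1, i) + (1-p) * V(k+1, i+1)]; then take max(V_cont, immediate exercise) for American.
  V(3,0) = exp(-r*dt) * [p*0.000000 + (1-p)*0.000000] = 0.000000; exercise = 0.000000; V(3,0) = max -> 0.000000
  V(3,1) = exp(-r*dt) * [p*0.000000 + (1-p)*0.000000] = 0.000000; exercise = 0.000000; V(3,1) = max -> 0.000000
  V(3,2) = exp(-r*dt) * [p*0.000000 + (1-p)*0.777293] = 0.332480; exercise = 0.000000; V(3,2) = max -> 0.332480
  V(3,3) = exp(-r*dt) * [p*0.777293 + (1-p)*2.362816] = 1.442574; exercise = 1.607682; V(3,3) = max -> 1.607682
  V(2,0) = exp(-r*dt) * [p*0.000000 + (1-p)*0.000000] = 0.000000; exercise = 0.000000; V(2,0) = max -> 0.000000
  V(2,1) = exp(-r*dt) * [p*0.000000 + (1-p)*0.332480] = 0.142215; exercise = 0.000000; V(2,1) = max -> 0.142215
  V(2,2) = exp(-r*dt) * [p*0.332480 + (1-p)*1.607682] = 0.872412; exercise = 0.777293; V(2,2) = max -> 0.872412
  V(1,0) = exp(-r*dt) * [p*0.000000 + (1-p)*0.142215] = 0.060831; exercise = 0.000000; V(1,0) = max -> 0.060831
  V(1,1) = exp(-r*dt) * [p*0.142215 + (1-p)*0.872412] = 0.452188; exercise = 0.000000; V(1,1) = max -> 0.452188
  V(0,0) = exp(-r*dt) * [p*0.060831 + (1-p)*0.452188] = 0.227220; exercise = 0.000000; V(0,0) = max -> 0.227220

Answer: Price = V(0,0) = 0.2272


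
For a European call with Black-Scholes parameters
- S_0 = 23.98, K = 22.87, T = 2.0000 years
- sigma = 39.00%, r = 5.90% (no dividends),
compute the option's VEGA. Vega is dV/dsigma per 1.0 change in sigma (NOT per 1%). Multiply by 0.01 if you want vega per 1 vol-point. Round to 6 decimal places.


d1 = 0.5756468218; d2 = 0.0241035324
phi(d1) = 0.3380291431; exp(-qT) = 1.0000000000; exp(-rT) = 0.8886960526
Vega = S * exp(-qT) * phi(d1) * sqrt(T) = 23.9800 * 1.0000000000 * 0.3380291431 * 1.4142135624 = 11.463529

Answer: Vega = 11.463529


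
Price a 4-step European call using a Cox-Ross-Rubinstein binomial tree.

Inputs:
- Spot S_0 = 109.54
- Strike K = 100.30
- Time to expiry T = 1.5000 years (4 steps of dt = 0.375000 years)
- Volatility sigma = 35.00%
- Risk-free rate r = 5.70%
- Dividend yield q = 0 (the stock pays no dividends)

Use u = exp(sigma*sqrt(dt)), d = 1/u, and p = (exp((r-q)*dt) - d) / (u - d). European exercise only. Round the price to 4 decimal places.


dt = T/N = 0.375000
u = exp(sigma*sqrt(dt)) = 1.239032; d = 1/u = 0.807082
p = (exp((r-q)*dt) - d) / (u - d) = 0.496639
Discount per step: exp(-r*dt) = 0.978852
Stock lattice S(k, i) with i counting down-moves:
  k=0: S(0,0) = 109.5400
  k=1: S(1,0) = 135.7236; S(1,1) = 88.4077
  k=2: S(2,0) = 168.1658; S(2,1) = 109.5400; S(2,2) = 71.3523
  k=3: S(3,0) = 208.3628; S(3,1) = 135.7236; S(3,2) = 88.4077; S(3,3) = 57.5871
  k=4: S(4,0) = 258.1682; S(4,1) = 168.1658; S(4,2) = 109.5400; S(4,3) = 71.3523; S(4,4) = 46.4775
Terminal payoffs V(N, i) = max(S_T - K, 0):
  V(4,0) = 157.868169; V(4,1) = 67.865815; V(4,2) = 9.240000; V(4,3) = 0.000000; V(4,4) = 0.000000
Backward induction: V(k, i) = exp(-r*dt) * [p * V(k+1, i) + (1-p) * V(k+1, i+1)].
  V(3,0) = exp(-r*dt) * [p*157.868169 + (1-p)*67.865815] = 110.183971
  V(3,1) = exp(-r*dt) * [p*67.865815 + (1-p)*9.240000] = 37.544717
  V(3,2) = exp(-r*dt) * [p*9.240000 + (1-p)*0.000000] = 4.491898
  V(3,3) = exp(-r*dt) * [p*0.000000 + (1-p)*0.000000] = 0.000000
  V(2,0) = exp(-r*dt) * [p*110.183971 + (1-p)*37.544717] = 72.063280
  V(2,1) = exp(-r*dt) * [p*37.544717 + (1-p)*4.491898] = 20.465071
  V(2,2) = exp(-r*dt) * [p*4.491898 + (1-p)*0.000000] = 2.183674
  V(1,0) = exp(-r*dt) * [p*72.063280 + (1-p)*20.465071] = 45.116025
  V(1,1) = exp(-r*dt) * [p*20.465071 + (1-p)*2.183674] = 11.024741
  V(0,0) = exp(-r*dt) * [p*45.116025 + (1-p)*11.024741] = 27.364592

Answer: Price = V(0,0) = 27.3646


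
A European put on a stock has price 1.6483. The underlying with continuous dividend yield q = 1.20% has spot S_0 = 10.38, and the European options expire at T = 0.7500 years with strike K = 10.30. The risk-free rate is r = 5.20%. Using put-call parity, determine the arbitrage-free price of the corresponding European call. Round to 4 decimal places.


Put-call parity: C - P = S_0 * exp(-qT) - K * exp(-rT).
S_0 * exp(-qT) = 10.3800 * 0.99104038 = 10.28699913
K * exp(-rT) = 10.3000 * 0.96175071 = 9.90603230
C = P + S*exp(-qT) - K*exp(-rT)
C = 1.6483 + 10.28699913 - 9.90603230 = 2.0293

Answer: Call price = 2.0293


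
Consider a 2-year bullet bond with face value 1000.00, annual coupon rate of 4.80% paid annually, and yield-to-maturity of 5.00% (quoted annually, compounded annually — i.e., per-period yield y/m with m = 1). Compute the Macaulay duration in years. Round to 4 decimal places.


Coupon per period c = face * coupon_rate / m = 48.000000
Periods per year m = 1; per-period yield y/m = 0.050000
Number of cashflows N = 2
Cashflows (t years, CF_t, discount factor 1/(1+y/m)^(m*t), PV):
  t = 1.0000: CF_t = 48.000000, DF = 0.952381, PV = 45.714286
  t = 2.0000: CF_t = 1048.000000, DF = 0.907029, PV = 950.566893
Price P = sum_t PV_t = 996.281179
Macaulay numerator sum_t t * PV_t:
  t * PV_t at t = 1.0000: 45.714286
  t * PV_t at t = 2.0000: 1901.133787
Macaulay duration D = (sum_t t * PV_t) / P = 1946.848073 / 996.281179 = 1.954115

Answer: Macaulay duration = 1.9541 years


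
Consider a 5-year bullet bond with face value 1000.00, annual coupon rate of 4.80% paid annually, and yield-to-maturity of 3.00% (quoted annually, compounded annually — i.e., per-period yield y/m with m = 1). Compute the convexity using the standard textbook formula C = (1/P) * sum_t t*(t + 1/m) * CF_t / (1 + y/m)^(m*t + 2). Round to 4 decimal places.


Answer: Convexity = 25.1361

Derivation:
Coupon per period c = face * coupon_rate / m = 48.000000
Periods per year m = 1; per-period yield y/m = 0.030000
Number of cashflows N = 5
Cashflows (t years, CF_t, discount factor 1/(1+y/m)^(m*t), PV):
  t = 1.0000: CF_t = 48.000000, DF = 0.970874, PV = 46.601942
  t = 2.0000: CF_t = 48.000000, DF = 0.942596, PV = 45.244604
  t = 3.0000: CF_t = 48.000000, DF = 0.915142, PV = 43.926800
  t = 4.0000: CF_t = 48.000000, DF = 0.888487, PV = 42.647378
  t = 5.0000: CF_t = 1048.000000, DF = 0.862609, PV = 904.014006
Price P = sum_t PV_t = 1082.434729
Convexity numerator sum_t t*(t + 1/m) * CF_t / (1+y/m)^(m*t + 2):
  t = 1.0000: term = 87.853599
  t = 2.0000: term = 255.884270
  t = 3.0000: term = 496.862660
  t = 4.0000: term = 803.984886
  t = 5.0000: term = 25563.597117
Convexity = (1/P) * sum = 27208.182532 / 1082.434729 = 25.136095


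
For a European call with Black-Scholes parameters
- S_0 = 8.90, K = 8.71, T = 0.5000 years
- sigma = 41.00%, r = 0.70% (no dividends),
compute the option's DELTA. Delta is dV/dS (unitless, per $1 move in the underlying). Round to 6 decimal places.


d1 = 0.2314635952; d2 = -0.0584501851
phi(d1) = 0.3883974022; exp(-qT) = 1.0000000000; exp(-rT) = 0.9965061179
N(d1) = 0.5915226678
Delta = exp(-qT) * N(d1) = 1.0000000000 * 0.5915226678 = 0.591523

Answer: Delta = 0.591523


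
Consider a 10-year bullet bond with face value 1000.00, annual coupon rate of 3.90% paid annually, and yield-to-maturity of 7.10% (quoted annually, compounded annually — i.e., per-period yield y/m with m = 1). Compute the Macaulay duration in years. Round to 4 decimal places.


Coupon per period c = face * coupon_rate / m = 39.000000
Periods per year m = 1; per-period yield y/m = 0.071000
Number of cashflows N = 10
Cashflows (t years, CF_t, discount factor 1/(1+y/m)^(m*t), PV):
  t = 1.0000: CF_t = 39.000000, DF = 0.933707, PV = 36.414566
  t = 2.0000: CF_t = 39.000000, DF = 0.871808, PV = 34.000528
  t = 3.0000: CF_t = 39.000000, DF = 0.814013, PV = 31.746525
  t = 4.0000: CF_t = 39.000000, DF = 0.760050, PV = 29.641947
  t = 5.0000: CF_t = 39.000000, DF = 0.709664, PV = 27.676888
  t = 6.0000: CF_t = 39.000000, DF = 0.662618, PV = 25.842099
  t = 7.0000: CF_t = 39.000000, DF = 0.618691, PV = 24.128944
  t = 8.0000: CF_t = 39.000000, DF = 0.577676, PV = 22.529359
  t = 9.0000: CF_t = 39.000000, DF = 0.539380, PV = 21.035816
  t = 10.0000: CF_t = 1039.000000, DF = 0.503623, PV = 523.263979
Price P = sum_t PV_t = 776.280651
Macaulay numerator sum_t t * PV_t:
  t * PV_t at t = 1.0000: 36.414566
  t * PV_t at t = 2.0000: 68.001057
  t * PV_t at t = 3.0000: 95.239575
  t * PV_t at t = 4.0000: 118.567787
  t * PV_t at t = 5.0000: 138.384439
  t * PV_t at t = 6.0000: 155.052593
  t * PV_t at t = 7.0000: 168.902606
  t * PV_t at t = 8.0000: 180.234874
  t * PV_t at t = 9.0000: 189.322347
  t * PV_t at t = 10.0000: 5232.639789
Macaulay duration D = (sum_t t * PV_t) / P = 6382.759632 / 776.280651 = 8.222232

Answer: Macaulay duration = 8.2222 years


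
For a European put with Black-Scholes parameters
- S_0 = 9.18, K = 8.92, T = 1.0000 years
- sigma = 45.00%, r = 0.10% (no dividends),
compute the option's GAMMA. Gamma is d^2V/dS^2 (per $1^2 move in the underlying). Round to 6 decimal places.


Answer: Gamma = 0.092567

Derivation:
d1 = 0.2910694623; d2 = -0.1589305377
phi(d1) = 0.3823957357; exp(-qT) = 1.0000000000; exp(-rT) = 0.9990004998
Gamma = exp(-qT) * phi(d1) / (S * sigma * sqrt(T)) = 1.0000000000 * 0.3823957357 / (9.1800 * 0.4500 * 1.0000000000) = 0.092567


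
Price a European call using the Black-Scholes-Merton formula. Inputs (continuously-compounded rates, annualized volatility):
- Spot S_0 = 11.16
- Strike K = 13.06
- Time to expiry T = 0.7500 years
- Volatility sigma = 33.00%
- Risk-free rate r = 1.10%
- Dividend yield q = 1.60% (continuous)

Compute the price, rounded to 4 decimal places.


d1 = (ln(S/K) + (r - q + 0.5*sigma^2) * T) / (sigma * sqrt(T)) = -0.42034832
d2 = d1 - sigma * sqrt(T) = -0.70613670
exp(-rT) = 0.99178394; exp(-qT) = 0.98807171
C = S_0 * exp(-qT) * N(d1) - K * exp(-rT) * N(d2)
N(d1) = 0.33711551; N(d2) = 0.24005156
C = 11.1600 * 0.98807171 * 0.33711551 - 13.0600 * 0.99178394 * 0.24005156 = 0.6080

Answer: Price = 0.6080


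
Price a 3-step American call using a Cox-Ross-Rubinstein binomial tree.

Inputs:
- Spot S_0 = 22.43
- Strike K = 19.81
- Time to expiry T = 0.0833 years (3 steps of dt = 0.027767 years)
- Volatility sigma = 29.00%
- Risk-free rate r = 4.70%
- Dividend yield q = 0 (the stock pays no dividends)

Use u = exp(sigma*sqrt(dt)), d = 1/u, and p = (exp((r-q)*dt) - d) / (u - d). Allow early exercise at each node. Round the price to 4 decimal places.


Answer: Price = V(0,0) = 2.7476

Derivation:
dt = T/N = 0.027767
u = exp(sigma*sqrt(dt)) = 1.049510; d = 1/u = 0.952825
p = (exp((r-q)*dt) - d) / (u - d) = 0.501428
Discount per step: exp(-r*dt) = 0.998696
Stock lattice S(k, i) with i counting down-moves:
  k=0: S(0,0) = 22.4300
  k=1: S(1,0) = 23.5405; S(1,1) = 21.3719
  k=2: S(2,0) = 24.7060; S(2,1) = 22.4300; S(2,2) = 20.3637
  k=3: S(3,0) = 25.9292; S(3,1) = 23.5405; S(3,2) = 21.3719; S(3,3) = 19.4030
Terminal payoffs V(N, i) = max(S_T - K, 0):
  V(3,0) = 6.119216; V(3,1) = 3.730516; V(3,2) = 1.561872; V(3,3) = 0.000000
Backward induction: V(k, i) = exp(-r*dt) * [p * V(k+1, i) + (1-p) * V(k+1, i+1)]; then take max(V_cont, immediate exercise) for American.
  V(2,0) = exp(-r*dt) * [p*6.119216 + (1-p)*3.730516] = 4.921849; exercise = 4.896014; V(2,0) = max -> 4.921849
  V(2,1) = exp(-r*dt) * [p*3.730516 + (1-p)*1.561872] = 2.645836; exercise = 2.620000; V(2,1) = max -> 2.645836
  V(2,2) = exp(-r*dt) * [p*1.561872 + (1-p)*0.000000] = 0.782145; exercise = 0.553662; V(2,2) = max -> 0.782145
  V(1,0) = exp(-r*dt) * [p*4.921849 + (1-p)*2.645836] = 3.782154; exercise = 3.730516; V(1,0) = max -> 3.782154
  V(1,1) = exp(-r*dt) * [p*2.645836 + (1-p)*0.782145] = 1.714413; exercise = 1.561872; V(1,1) = max -> 1.714413
  V(0,0) = exp(-r*dt) * [p*3.782154 + (1-p)*1.714413] = 2.747648; exercise = 2.620000; V(0,0) = max -> 2.747648


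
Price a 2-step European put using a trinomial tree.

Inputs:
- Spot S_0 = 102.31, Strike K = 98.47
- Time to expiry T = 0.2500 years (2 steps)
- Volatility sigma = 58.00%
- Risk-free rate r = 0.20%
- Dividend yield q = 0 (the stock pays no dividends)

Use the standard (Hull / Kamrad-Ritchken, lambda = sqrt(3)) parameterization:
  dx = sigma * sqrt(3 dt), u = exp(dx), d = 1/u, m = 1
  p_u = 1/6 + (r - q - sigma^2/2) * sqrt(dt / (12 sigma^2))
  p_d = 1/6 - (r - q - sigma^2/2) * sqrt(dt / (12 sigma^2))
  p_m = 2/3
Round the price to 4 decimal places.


dt = T/N = 0.125000; dx = sigma*sqrt(3*dt) = 0.355176
u = exp(dx) = 1.426432; d = 1/u = 0.701050
p_u = 0.137421, p_m = 0.666667, p_d = 0.195913
Discount per step: exp(-r*dt) = 0.999750
Stock lattice S(k, j) with j the centered position index:
  k=0: S(0,+0) = 102.3100
  k=1: S(1,-1) = 71.7244; S(1,+0) = 102.3100; S(1,+1) = 145.9382
  k=2: S(2,-2) = 50.2824; S(2,-1) = 71.7244; S(2,+0) = 102.3100; S(2,+1) = 145.9382; S(2,+2) = 208.1709
Terminal payoffs V(N, j) = max(K - S_T, 0):
  V(2,-2) = 48.187586; V(2,-1) = 26.745571; V(2,+0) = 0.000000; V(2,+1) = 0.000000; V(2,+2) = 0.000000
Backward induction: V(k, j) = exp(-r*dt) * [p_u * V(k+1, j+1) + p_m * V(k+1, j) + p_d * V(k+1, j-1)]
  V(1,-1) = exp(-r*dt) * [p_u*0.000000 + p_m*26.745571 + p_d*48.187586] = 27.264125
  V(1,+0) = exp(-r*dt) * [p_u*0.000000 + p_m*0.000000 + p_d*26.745571] = 5.238488
  V(1,+1) = exp(-r*dt) * [p_u*0.000000 + p_m*0.000000 + p_d*0.000000] = 0.000000
  V(0,+0) = exp(-r*dt) * [p_u*0.000000 + p_m*5.238488 + p_d*27.264125] = 8.831506

Answer: Price = V(0,0) = 8.8315


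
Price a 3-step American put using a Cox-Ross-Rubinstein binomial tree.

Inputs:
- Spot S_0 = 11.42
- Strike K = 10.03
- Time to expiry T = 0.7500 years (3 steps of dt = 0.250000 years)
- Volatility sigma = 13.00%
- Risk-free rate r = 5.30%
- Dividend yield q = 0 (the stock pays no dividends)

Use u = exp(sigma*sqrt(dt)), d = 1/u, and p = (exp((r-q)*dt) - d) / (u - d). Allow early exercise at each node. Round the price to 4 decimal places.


dt = T/N = 0.250000
u = exp(sigma*sqrt(dt)) = 1.067159; d = 1/u = 0.937067
p = (exp((r-q)*dt) - d) / (u - d) = 0.586285
Discount per step: exp(-r*dt) = 0.986837
Stock lattice S(k, i) with i counting down-moves:
  k=0: S(0,0) = 11.4200
  k=1: S(1,0) = 12.1870; S(1,1) = 10.7013
  k=2: S(2,0) = 13.0054; S(2,1) = 11.4200; S(2,2) = 10.0278
  k=3: S(3,0) = 13.8789; S(3,1) = 12.1870; S(3,2) = 10.7013; S(3,3) = 9.3968
Terminal payoffs V(N, i) = max(K - S_T, 0):
  V(3,0) = 0.000000; V(3,1) = 0.000000; V(3,2) = 0.000000; V(3,3) = 0.633228
Backward induction: V(k, i) = exp(-r*dt) * [p * V(k+1, i) + (1-p) * V(k+1, i+1)]; then take max(V_cont, immediate exercise) for American.
  V(2,0) = exp(-r*dt) * [p*0.000000 + (1-p)*0.000000] = 0.000000; exercise = 0.000000; V(2,0) = max -> 0.000000
  V(2,1) = exp(-r*dt) * [p*0.000000 + (1-p)*0.000000] = 0.000000; exercise = 0.000000; V(2,1) = max -> 0.000000
  V(2,2) = exp(-r*dt) * [p*0.000000 + (1-p)*0.633228] = 0.258528; exercise = 0.002150; V(2,2) = max -> 0.258528
  V(1,0) = exp(-r*dt) * [p*0.000000 + (1-p)*0.000000] = 0.000000; exercise = 0.000000; V(1,0) = max -> 0.000000
  V(1,1) = exp(-r*dt) * [p*0.000000 + (1-p)*0.258528] = 0.105549; exercise = 0.000000; V(1,1) = max -> 0.105549
  V(0,0) = exp(-r*dt) * [p*0.000000 + (1-p)*0.105549] = 0.043092; exercise = 0.000000; V(0,0) = max -> 0.043092

Answer: Price = V(0,0) = 0.0431


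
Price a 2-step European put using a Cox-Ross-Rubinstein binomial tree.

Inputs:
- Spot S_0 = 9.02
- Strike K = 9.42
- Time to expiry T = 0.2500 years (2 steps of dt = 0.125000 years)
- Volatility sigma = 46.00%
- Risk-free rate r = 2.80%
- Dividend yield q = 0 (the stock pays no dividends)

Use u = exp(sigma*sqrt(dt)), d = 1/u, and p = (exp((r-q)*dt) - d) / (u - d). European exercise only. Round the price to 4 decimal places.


dt = T/N = 0.125000
u = exp(sigma*sqrt(dt)) = 1.176607; d = 1/u = 0.849902
p = (exp((r-q)*dt) - d) / (u - d) = 0.470163
Discount per step: exp(-r*dt) = 0.996506
Stock lattice S(k, i) with i counting down-moves:
  k=0: S(0,0) = 9.0200
  k=1: S(1,0) = 10.6130; S(1,1) = 7.6661
  k=2: S(2,0) = 12.4873; S(2,1) = 9.0200; S(2,2) = 6.5154
Terminal payoffs V(N, i) = max(K - S_T, 0):
  V(2,0) = 0.000000; V(2,1) = 0.400000; V(2,2) = 2.904557
Backward induction: V(k, i) = exp(-r*dt) * [p * V(k+1, i) + (1-p) * V(k+1, i+1)].
  V(1,0) = exp(-r*dt) * [p*0.000000 + (1-p)*0.400000] = 0.211195
  V(1,1) = exp(-r*dt) * [p*0.400000 + (1-p)*2.904557] = 1.720974
  V(0,0) = exp(-r*dt) * [p*0.211195 + (1-p)*1.720974] = 1.007600

Answer: Price = V(0,0) = 1.0076


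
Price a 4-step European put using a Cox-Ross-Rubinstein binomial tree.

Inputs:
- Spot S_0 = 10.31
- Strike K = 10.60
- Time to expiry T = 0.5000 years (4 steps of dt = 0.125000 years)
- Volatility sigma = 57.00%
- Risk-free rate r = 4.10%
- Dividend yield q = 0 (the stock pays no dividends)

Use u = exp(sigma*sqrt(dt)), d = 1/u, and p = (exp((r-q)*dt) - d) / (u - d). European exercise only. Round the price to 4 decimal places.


dt = T/N = 0.125000
u = exp(sigma*sqrt(dt)) = 1.223267; d = 1/u = 0.817483
p = (exp((r-q)*dt) - d) / (u - d) = 0.462451
Discount per step: exp(-r*dt) = 0.994888
Stock lattice S(k, i) with i counting down-moves:
  k=0: S(0,0) = 10.3100
  k=1: S(1,0) = 12.6119; S(1,1) = 8.4282
  k=2: S(2,0) = 15.4277; S(2,1) = 10.3100; S(2,2) = 6.8899
  k=3: S(3,0) = 18.8722; S(3,1) = 12.6119; S(3,2) = 8.4282; S(3,3) = 5.6324
  k=4: S(4,0) = 23.0858; S(4,1) = 15.4277; S(4,2) = 10.3100; S(4,3) = 6.8899; S(4,4) = 4.6044
Terminal payoffs V(N, i) = max(K - S_T, 0):
  V(4,0) = 0.000000; V(4,1) = 0.000000; V(4,2) = 0.290000; V(4,3) = 3.710053; V(4,4) = 5.995599
Backward induction: V(k, i) = exp(-r*dt) * [p * V(k+1, i) + (1-p) * V(k+1, i+1)].
  V(3,0) = exp(-r*dt) * [p*0.000000 + (1-p)*0.000000] = 0.000000
  V(3,1) = exp(-r*dt) * [p*0.000000 + (1-p)*0.290000] = 0.155092
  V(3,2) = exp(-r*dt) * [p*0.290000 + (1-p)*3.710053] = 2.117566
  V(3,3) = exp(-r*dt) * [p*3.710053 + (1-p)*5.995599] = 4.913401
  V(2,0) = exp(-r*dt) * [p*0.000000 + (1-p)*0.155092] = 0.082944
  V(2,1) = exp(-r*dt) * [p*0.155092 + (1-p)*2.117566] = 1.203833
  V(2,2) = exp(-r*dt) * [p*2.117566 + (1-p)*4.913401] = 3.601958
  V(1,0) = exp(-r*dt) * [p*0.082944 + (1-p)*1.203833] = 0.681973
  V(1,1) = exp(-r*dt) * [p*1.203833 + (1-p)*3.601958] = 2.480200
  V(0,0) = exp(-r*dt) * [p*0.681973 + (1-p)*2.480200] = 1.640181

Answer: Price = V(0,0) = 1.6402


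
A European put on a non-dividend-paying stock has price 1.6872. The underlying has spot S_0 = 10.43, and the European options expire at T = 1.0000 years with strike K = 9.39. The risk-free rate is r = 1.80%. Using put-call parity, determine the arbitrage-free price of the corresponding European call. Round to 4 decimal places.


Answer: Call price = 2.8947

Derivation:
Put-call parity: C - P = S_0 * exp(-qT) - K * exp(-rT).
S_0 * exp(-qT) = 10.4300 * 1.00000000 = 10.43000000
K * exp(-rT) = 9.3900 * 0.98216103 = 9.22249209
C = P + S*exp(-qT) - K*exp(-rT)
C = 1.6872 + 10.43000000 - 9.22249209 = 2.8947


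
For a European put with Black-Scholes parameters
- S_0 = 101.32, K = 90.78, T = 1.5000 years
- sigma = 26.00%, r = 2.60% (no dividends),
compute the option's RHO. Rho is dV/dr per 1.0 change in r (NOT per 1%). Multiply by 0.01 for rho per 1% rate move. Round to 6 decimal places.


d1 = 0.6266448842; d2 = 0.3082112176
phi(d1) = 0.3278233317; exp(-qT) = 1.0000000000; exp(-rT) = 0.9617507091
N(-d2) = 0.3789608086
Rho = -K*T*exp(-rT)*N(-d2) = -90.7800 * 1.5000 * 0.9617507091 * 0.3789608086 = -49.629312

Answer: Rho = -49.629312


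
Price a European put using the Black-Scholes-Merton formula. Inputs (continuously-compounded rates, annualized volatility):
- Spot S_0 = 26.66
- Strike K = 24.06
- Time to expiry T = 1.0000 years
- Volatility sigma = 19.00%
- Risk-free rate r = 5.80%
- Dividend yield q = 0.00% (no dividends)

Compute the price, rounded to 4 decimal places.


d1 = (ln(S/K) + (r - q + 0.5*sigma^2) * T) / (sigma * sqrt(T)) = 0.94033476
d2 = d1 - sigma * sqrt(T) = 0.75033476
exp(-rT) = 0.94364995; exp(-qT) = 1.00000000
P = K * exp(-rT) * N(-d2) - S_0 * exp(-qT) * N(-d1)
N(-d1) = 0.17352294; N(-d2) = 0.22652656
P = 24.0600 * 0.94364995 * 0.22652656 - 26.6600 * 1.00000000 * 0.17352294 = 0.5170

Answer: Price = 0.5170


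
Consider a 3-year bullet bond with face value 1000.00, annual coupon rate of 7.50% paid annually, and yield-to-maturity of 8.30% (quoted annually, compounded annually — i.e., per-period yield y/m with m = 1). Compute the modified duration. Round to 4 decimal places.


Coupon per period c = face * coupon_rate / m = 75.000000
Periods per year m = 1; per-period yield y/m = 0.083000
Number of cashflows N = 3
Cashflows (t years, CF_t, discount factor 1/(1+y/m)^(m*t), PV):
  t = 1.0000: CF_t = 75.000000, DF = 0.923361, PV = 69.252078
  t = 2.0000: CF_t = 75.000000, DF = 0.852596, PV = 63.944670
  t = 3.0000: CF_t = 1075.000000, DF = 0.787254, PV = 846.297571
Price P = sum_t PV_t = 979.494318
First compute Macaulay numerator sum_t t * PV_t:
  t * PV_t at t = 1.0000: 69.252078
  t * PV_t at t = 2.0000: 127.889340
  t * PV_t at t = 3.0000: 2538.892713
Macaulay duration D = 2736.034130 / 979.494318 = 2.793313
Modified duration = D / (1 + y/m) = 2.793313 / (1 + 0.083000) = 2.579236

Answer: Modified duration = 2.5792


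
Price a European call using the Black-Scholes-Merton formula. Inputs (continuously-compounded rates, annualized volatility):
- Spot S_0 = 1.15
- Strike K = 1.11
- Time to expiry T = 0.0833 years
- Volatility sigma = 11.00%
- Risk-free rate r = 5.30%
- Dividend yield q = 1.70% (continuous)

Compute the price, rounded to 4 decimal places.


d1 = (ln(S/K) + (r - q + 0.5*sigma^2) * T) / (sigma * sqrt(T)) = 1.22542517
d2 = d1 - sigma * sqrt(T) = 1.19367726
exp(-rT) = 0.99559483; exp(-qT) = 0.99858490
C = S_0 * exp(-qT) * N(d1) - K * exp(-rT) * N(d2)
N(d1) = 0.88979247; N(d2) = 0.88369788
C = 1.1500 * 0.99858490 * 0.88979247 - 1.1100 * 0.99559483 * 0.88369788 = 0.0452

Answer: Price = 0.0452


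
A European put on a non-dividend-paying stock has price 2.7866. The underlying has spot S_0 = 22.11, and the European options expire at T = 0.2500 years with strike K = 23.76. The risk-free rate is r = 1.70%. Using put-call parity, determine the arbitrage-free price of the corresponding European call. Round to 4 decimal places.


Put-call parity: C - P = S_0 * exp(-qT) - K * exp(-rT).
S_0 * exp(-qT) = 22.1100 * 1.00000000 = 22.11000000
K * exp(-rT) = 23.7600 * 0.99575902 = 23.65923428
C = P + S*exp(-qT) - K*exp(-rT)
C = 2.7866 + 22.11000000 - 23.65923428 = 1.2374

Answer: Call price = 1.2374


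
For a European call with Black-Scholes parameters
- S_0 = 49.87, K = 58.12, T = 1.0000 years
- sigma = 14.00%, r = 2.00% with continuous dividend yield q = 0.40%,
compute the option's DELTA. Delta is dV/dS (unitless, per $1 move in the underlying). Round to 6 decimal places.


d1 = -0.9092158510; d2 = -1.0492158510
phi(d1) = 0.2638761895; exp(-qT) = 0.9960079893; exp(-rT) = 0.9801986733
N(d1) = 0.1816180994
Delta = exp(-qT) * N(d1) = 0.9960079893 * 0.1816180994 = 0.180893

Answer: Delta = 0.180893


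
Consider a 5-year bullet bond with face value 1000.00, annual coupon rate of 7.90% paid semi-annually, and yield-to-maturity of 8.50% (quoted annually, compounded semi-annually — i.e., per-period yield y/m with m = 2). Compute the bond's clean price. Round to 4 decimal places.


Coupon per period c = face * coupon_rate / m = 39.500000
Periods per year m = 2; per-period yield y/m = 0.042500
Number of cashflows N = 10
Cashflows (t years, CF_t, discount factor 1/(1+y/m)^(m*t), PV):
  t = 0.5000: CF_t = 39.500000, DF = 0.959233, PV = 37.889688
  t = 1.0000: CF_t = 39.500000, DF = 0.920127, PV = 36.345025
  t = 1.5000: CF_t = 39.500000, DF = 0.882616, PV = 34.863333
  t = 2.0000: CF_t = 39.500000, DF = 0.846634, PV = 33.442046
  t = 2.5000: CF_t = 39.500000, DF = 0.812119, PV = 32.078701
  t = 3.0000: CF_t = 39.500000, DF = 0.779011, PV = 30.770936
  t = 3.5000: CF_t = 39.500000, DF = 0.747253, PV = 29.516486
  t = 4.0000: CF_t = 39.500000, DF = 0.716789, PV = 28.313176
  t = 4.5000: CF_t = 39.500000, DF = 0.687568, PV = 27.158922
  t = 5.0000: CF_t = 1039.500000, DF = 0.659537, PV = 685.589026
Price P = sum_t PV_t = 975.967339

Answer: Price = 975.9673


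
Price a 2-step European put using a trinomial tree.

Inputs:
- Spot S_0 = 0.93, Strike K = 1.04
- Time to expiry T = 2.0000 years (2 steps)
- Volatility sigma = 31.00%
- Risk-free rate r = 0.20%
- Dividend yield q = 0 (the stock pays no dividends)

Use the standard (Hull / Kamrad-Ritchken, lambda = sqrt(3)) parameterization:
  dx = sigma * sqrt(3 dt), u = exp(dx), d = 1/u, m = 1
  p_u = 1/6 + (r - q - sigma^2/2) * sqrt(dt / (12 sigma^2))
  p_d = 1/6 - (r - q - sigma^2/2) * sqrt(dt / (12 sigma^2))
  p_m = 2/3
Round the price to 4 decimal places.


Answer: Price = V(0,0) = 0.2241

Derivation:
dt = T/N = 1.000000; dx = sigma*sqrt(3*dt) = 0.536936
u = exp(dx) = 1.710757; d = 1/u = 0.584537
p_u = 0.123784, p_m = 0.666667, p_d = 0.209549
Discount per step: exp(-r*dt) = 0.998002
Stock lattice S(k, j) with j the centered position index:
  k=0: S(0,+0) = 0.9300
  k=1: S(1,-1) = 0.5436; S(1,+0) = 0.9300; S(1,+1) = 1.5910
  k=2: S(2,-2) = 0.3178; S(2,-1) = 0.5436; S(2,+0) = 0.9300; S(2,+1) = 1.5910; S(2,+2) = 2.7218
Terminal payoffs V(N, j) = max(K - S_T, 0):
  V(2,-2) = 0.722235; V(2,-1) = 0.496381; V(2,+0) = 0.110000; V(2,+1) = 0.000000; V(2,+2) = 0.000000
Backward induction: V(k, j) = exp(-r*dt) * [p_u * V(k+1, j+1) + p_m * V(k+1, j) + p_d * V(k+1, j-1)]
  V(1,-1) = exp(-r*dt) * [p_u*0.110000 + p_m*0.496381 + p_d*0.722235] = 0.494890
  V(1,+0) = exp(-r*dt) * [p_u*0.000000 + p_m*0.110000 + p_d*0.496381] = 0.176995
  V(1,+1) = exp(-r*dt) * [p_u*0.000000 + p_m*0.000000 + p_d*0.110000] = 0.023004
  V(0,+0) = exp(-r*dt) * [p_u*0.023004 + p_m*0.176995 + p_d*0.494890] = 0.224099


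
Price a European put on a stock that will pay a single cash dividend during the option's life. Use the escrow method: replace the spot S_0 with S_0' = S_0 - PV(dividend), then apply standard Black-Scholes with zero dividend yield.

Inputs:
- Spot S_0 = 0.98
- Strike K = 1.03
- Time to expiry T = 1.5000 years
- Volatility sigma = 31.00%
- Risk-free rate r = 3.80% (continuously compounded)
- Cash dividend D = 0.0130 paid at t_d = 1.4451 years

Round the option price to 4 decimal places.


PV(D) = D * exp(-r * t_d) = 0.0130 * 0.94656674 = 0.01230537
S_0' = S_0 - PV(D) = 0.9800 - 0.01230537 = 0.96769463
d1 = (ln(S_0'/K) + (r + sigma^2/2)*T) / (sigma*sqrt(T)) = 0.17561918
d2 = d1 - sigma*sqrt(T) = -0.20405173
exp(-rT) = 0.94459407
N(-d1) = 0.43029657; N(-d2) = 0.58084346
P = K * exp(-rT) * N(-d2) - S_0' * N(-d1) = 1.0300 * 0.94459407 * 0.58084346 - 0.96769463 * 0.43029657 = 0.1487

Answer: Price = 0.1487


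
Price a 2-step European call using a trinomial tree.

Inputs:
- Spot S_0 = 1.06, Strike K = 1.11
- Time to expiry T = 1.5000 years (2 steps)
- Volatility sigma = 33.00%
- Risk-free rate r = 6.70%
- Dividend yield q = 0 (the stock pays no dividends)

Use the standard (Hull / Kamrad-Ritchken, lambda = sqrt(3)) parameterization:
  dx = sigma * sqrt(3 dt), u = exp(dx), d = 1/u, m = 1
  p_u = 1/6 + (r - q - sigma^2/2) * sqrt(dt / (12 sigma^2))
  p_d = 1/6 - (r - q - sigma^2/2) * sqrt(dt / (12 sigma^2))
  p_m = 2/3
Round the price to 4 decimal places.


dt = T/N = 0.750000; dx = sigma*sqrt(3*dt) = 0.495000
u = exp(dx) = 1.640498; d = 1/u = 0.609571
p_u = 0.176174, p_m = 0.666667, p_d = 0.157159
Discount per step: exp(-r*dt) = 0.950992
Stock lattice S(k, j) with j the centered position index:
  k=0: S(0,+0) = 1.0600
  k=1: S(1,-1) = 0.6461; S(1,+0) = 1.0600; S(1,+1) = 1.7389
  k=2: S(2,-2) = 0.3939; S(2,-1) = 0.6461; S(2,+0) = 1.0600; S(2,+1) = 1.7389; S(2,+2) = 2.8527
Terminal payoffs V(N, j) = max(S_T - K, 0):
  V(2,-2) = 0.000000; V(2,-1) = 0.000000; V(2,+0) = 0.000000; V(2,+1) = 0.628928; V(2,+2) = 1.742709
Backward induction: V(k, j) = exp(-r*dt) * [p_u * V(k+1, j+1) + p_m * V(k+1, j) + p_d * V(k+1, j-1)]
  V(1,-1) = exp(-r*dt) * [p_u*0.000000 + p_m*0.000000 + p_d*0.000000] = 0.000000
  V(1,+0) = exp(-r*dt) * [p_u*0.628928 + p_m*0.000000 + p_d*0.000000] = 0.105371
  V(1,+1) = exp(-r*dt) * [p_u*1.742709 + p_m*0.628928 + p_d*0.000000] = 0.690711
  V(0,+0) = exp(-r*dt) * [p_u*0.690711 + p_m*0.105371 + p_d*0.000000] = 0.182526

Answer: Price = V(0,0) = 0.1825


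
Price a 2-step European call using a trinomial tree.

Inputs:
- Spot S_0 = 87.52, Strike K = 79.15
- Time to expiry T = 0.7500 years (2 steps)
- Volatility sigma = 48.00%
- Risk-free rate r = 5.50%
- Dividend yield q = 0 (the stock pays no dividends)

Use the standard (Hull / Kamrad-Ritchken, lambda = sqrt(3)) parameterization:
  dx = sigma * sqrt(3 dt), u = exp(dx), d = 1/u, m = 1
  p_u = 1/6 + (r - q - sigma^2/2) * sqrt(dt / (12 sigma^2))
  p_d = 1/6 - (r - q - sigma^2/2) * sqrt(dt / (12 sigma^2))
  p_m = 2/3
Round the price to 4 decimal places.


dt = T/N = 0.375000; dx = sigma*sqrt(3*dt) = 0.509117
u = exp(dx) = 1.663821; d = 1/u = 0.601026
p_u = 0.144496, p_m = 0.666667, p_d = 0.188837
Discount per step: exp(-r*dt) = 0.979586
Stock lattice S(k, j) with j the centered position index:
  k=0: S(0,+0) = 87.5200
  k=1: S(1,-1) = 52.6018; S(1,+0) = 87.5200; S(1,+1) = 145.6176
  k=2: S(2,-2) = 31.6151; S(2,-1) = 52.6018; S(2,+0) = 87.5200; S(2,+1) = 145.6176; S(2,+2) = 242.2817
Terminal payoffs V(N, j) = max(S_T - K, 0):
  V(2,-2) = 0.000000; V(2,-1) = 0.000000; V(2,+0) = 8.370000; V(2,+1) = 66.467631; V(2,+2) = 163.131701
Backward induction: V(k, j) = exp(-r*dt) * [p_u * V(k+1, j+1) + p_m * V(k+1, j) + p_d * V(k+1, j-1)]
  V(1,-1) = exp(-r*dt) * [p_u*8.370000 + p_m*0.000000 + p_d*0.000000] = 1.184742
  V(1,+0) = exp(-r*dt) * [p_u*66.467631 + p_m*8.370000 + p_d*0.000000] = 14.874333
  V(1,+1) = exp(-r*dt) * [p_u*163.131701 + p_m*66.467631 + p_d*8.370000] = 68.046164
  V(0,+0) = exp(-r*dt) * [p_u*68.046164 + p_m*14.874333 + p_d*1.184742] = 19.564628

Answer: Price = V(0,0) = 19.5646


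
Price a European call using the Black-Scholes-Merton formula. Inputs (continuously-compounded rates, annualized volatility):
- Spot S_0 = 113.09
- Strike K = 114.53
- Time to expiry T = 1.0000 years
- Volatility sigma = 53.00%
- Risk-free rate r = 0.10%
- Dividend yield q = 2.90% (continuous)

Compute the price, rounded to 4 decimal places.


d1 = (ln(S/K) + (r - q + 0.5*sigma^2) * T) / (sigma * sqrt(T)) = 0.18829654
d2 = d1 - sigma * sqrt(T) = -0.34170346
exp(-rT) = 0.99900050; exp(-qT) = 0.97141646
C = S_0 * exp(-qT) * N(d1) - K * exp(-rT) * N(d2)
N(d1) = 0.57467790; N(d2) = 0.36628703
C = 113.0900 * 0.97141646 * 0.57467790 - 114.5300 * 0.99900050 * 0.36628703 = 21.2237

Answer: Price = 21.2237


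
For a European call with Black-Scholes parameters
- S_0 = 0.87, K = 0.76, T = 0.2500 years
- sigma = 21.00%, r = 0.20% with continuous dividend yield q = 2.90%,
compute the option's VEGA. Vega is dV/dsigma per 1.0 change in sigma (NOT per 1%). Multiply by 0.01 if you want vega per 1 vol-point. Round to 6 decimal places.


d1 = 1.2755931273; d2 = 1.1705931273
phi(d1) = 0.1768404357; exp(-qT) = 0.9927762179; exp(-rT) = 0.9995001250
Vega = S * exp(-qT) * phi(d1) * sqrt(T) = 0.8700 * 0.9927762179 * 0.1768404357 * 0.5000000000 = 0.076370

Answer: Vega = 0.076370


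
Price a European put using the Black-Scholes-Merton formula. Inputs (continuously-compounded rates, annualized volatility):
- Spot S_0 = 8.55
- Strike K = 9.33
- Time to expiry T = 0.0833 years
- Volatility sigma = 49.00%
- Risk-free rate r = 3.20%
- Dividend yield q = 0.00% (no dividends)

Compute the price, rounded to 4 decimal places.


Answer: Price = 0.9682

Derivation:
d1 = (ln(S/K) + (r - q + 0.5*sigma^2) * T) / (sigma * sqrt(T)) = -0.52776577
d2 = d1 - sigma * sqrt(T) = -0.66918829
exp(-rT) = 0.99733795; exp(-qT) = 1.00000000
P = K * exp(-rT) * N(-d2) - S_0 * exp(-qT) * N(-d1)
N(-d1) = 0.70116904; N(-d2) = 0.74831231
P = 9.3300 * 0.99733795 * 0.74831231 - 8.5500 * 1.00000000 * 0.70116904 = 0.9682


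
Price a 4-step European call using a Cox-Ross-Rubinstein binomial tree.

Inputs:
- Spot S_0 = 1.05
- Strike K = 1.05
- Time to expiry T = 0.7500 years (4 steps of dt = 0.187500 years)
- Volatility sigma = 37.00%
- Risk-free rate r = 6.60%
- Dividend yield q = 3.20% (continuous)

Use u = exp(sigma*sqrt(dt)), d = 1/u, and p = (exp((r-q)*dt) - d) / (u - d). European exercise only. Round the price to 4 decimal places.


Answer: Price = V(0,0) = 0.1344

Derivation:
dt = T/N = 0.187500
u = exp(sigma*sqrt(dt)) = 1.173763; d = 1/u = 0.851961
p = (exp((r-q)*dt) - d) / (u - d) = 0.479905
Discount per step: exp(-r*dt) = 0.987701
Stock lattice S(k, i) with i counting down-moves:
  k=0: S(0,0) = 1.0500
  k=1: S(1,0) = 1.2325; S(1,1) = 0.8946
  k=2: S(2,0) = 1.4466; S(2,1) = 1.0500; S(2,2) = 0.7621
  k=3: S(3,0) = 1.6980; S(3,1) = 1.2325; S(3,2) = 0.8946; S(3,3) = 0.6493
  k=4: S(4,0) = 1.9930; S(4,1) = 1.4466; S(4,2) = 1.0500; S(4,3) = 0.7621; S(4,4) = 0.5532
Terminal payoffs V(N, i) = max(S_T - K, 0):
  V(4,0) = 0.943016; V(4,1) = 0.396605; V(4,2) = 0.000000; V(4,3) = 0.000000; V(4,4) = 0.000000
Backward induction: V(k, i) = exp(-r*dt) * [p * V(k+1, i) + (1-p) * V(k+1, i+1)].
  V(3,0) = exp(-r*dt) * [p*0.943016 + (1-p)*0.396605] = 0.650728
  V(3,1) = exp(-r*dt) * [p*0.396605 + (1-p)*0.000000] = 0.187992
  V(3,2) = exp(-r*dt) * [p*0.000000 + (1-p)*0.000000] = 0.000000
  V(3,3) = exp(-r*dt) * [p*0.000000 + (1-p)*0.000000] = 0.000000
  V(2,0) = exp(-r*dt) * [p*0.650728 + (1-p)*0.187992] = 0.405018
  V(2,1) = exp(-r*dt) * [p*0.187992 + (1-p)*0.000000] = 0.089109
  V(2,2) = exp(-r*dt) * [p*0.000000 + (1-p)*0.000000] = 0.000000
  V(1,0) = exp(-r*dt) * [p*0.405018 + (1-p)*0.089109] = 0.237755
  V(1,1) = exp(-r*dt) * [p*0.089109 + (1-p)*0.000000] = 0.042238
  V(0,0) = exp(-r*dt) * [p*0.237755 + (1-p)*0.042238] = 0.134394


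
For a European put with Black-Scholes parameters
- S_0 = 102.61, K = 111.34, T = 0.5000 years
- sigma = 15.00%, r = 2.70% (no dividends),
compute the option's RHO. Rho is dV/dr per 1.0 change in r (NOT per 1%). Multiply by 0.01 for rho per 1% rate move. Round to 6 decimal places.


Answer: Rho = -41.558221

Derivation:
d1 = -0.5895214183; d2 = -0.6955874355
phi(d1) = 0.3353078263; exp(-qT) = 1.0000000000; exp(-rT) = 0.9865907163
N(-d2) = 0.7566563815
Rho = -K*T*exp(-rT)*N(-d2) = -111.3400 * 0.5000 * 0.9865907163 * 0.7566563815 = -41.558221


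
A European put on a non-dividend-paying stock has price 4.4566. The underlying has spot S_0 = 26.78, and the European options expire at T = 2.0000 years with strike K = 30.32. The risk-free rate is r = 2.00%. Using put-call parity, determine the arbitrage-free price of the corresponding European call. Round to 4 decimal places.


Put-call parity: C - P = S_0 * exp(-qT) - K * exp(-rT).
S_0 * exp(-qT) = 26.7800 * 1.00000000 = 26.78000000
K * exp(-rT) = 30.3200 * 0.96078944 = 29.13113580
C = P + S*exp(-qT) - K*exp(-rT)
C = 4.4566 + 26.78000000 - 29.13113580 = 2.1055

Answer: Call price = 2.1055


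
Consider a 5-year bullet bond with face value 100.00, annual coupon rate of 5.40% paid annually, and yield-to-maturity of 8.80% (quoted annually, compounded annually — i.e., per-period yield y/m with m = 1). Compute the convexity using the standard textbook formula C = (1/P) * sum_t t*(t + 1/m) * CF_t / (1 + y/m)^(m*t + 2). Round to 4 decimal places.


Coupon per period c = face * coupon_rate / m = 5.400000
Periods per year m = 1; per-period yield y/m = 0.088000
Number of cashflows N = 5
Cashflows (t years, CF_t, discount factor 1/(1+y/m)^(m*t), PV):
  t = 1.0000: CF_t = 5.400000, DF = 0.919118, PV = 4.963235
  t = 2.0000: CF_t = 5.400000, DF = 0.844777, PV = 4.561797
  t = 3.0000: CF_t = 5.400000, DF = 0.776450, PV = 4.192828
  t = 4.0000: CF_t = 5.400000, DF = 0.713649, PV = 3.853702
  t = 5.0000: CF_t = 105.400000, DF = 0.655927, PV = 69.134708
Price P = sum_t PV_t = 86.706271
Convexity numerator sum_t t*(t + 1/m) * CF_t / (1+y/m)^(m*t + 2):
  t = 1.0000: term = 8.385657
  t = 2.0000: term = 23.122215
  t = 3.0000: term = 42.504071
  t = 4.0000: term = 65.110403
  t = 5.0000: term = 1752.102858
Convexity = (1/P) * sum = 1891.225203 / 86.706271 = 21.811862

Answer: Convexity = 21.8119


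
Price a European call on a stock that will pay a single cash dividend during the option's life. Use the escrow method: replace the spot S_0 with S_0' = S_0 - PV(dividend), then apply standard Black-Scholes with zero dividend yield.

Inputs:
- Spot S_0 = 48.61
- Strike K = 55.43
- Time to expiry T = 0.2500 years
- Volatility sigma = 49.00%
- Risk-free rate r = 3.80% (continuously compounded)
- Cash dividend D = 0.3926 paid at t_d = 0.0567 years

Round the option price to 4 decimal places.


Answer: Price = 2.3690

Derivation:
PV(D) = D * exp(-r * t_d) = 0.3926 * 0.99784772 = 0.39175501
S_0' = S_0 - PV(D) = 48.6100 - 0.39175501 = 48.21824499
d1 = (ln(S_0'/K) + (r + sigma^2/2)*T) / (sigma*sqrt(T)) = -0.40763668
d2 = d1 - sigma*sqrt(T) = -0.65263668
exp(-rT) = 0.99054498
N(d1) = 0.34177021; N(d2) = 0.25699527
C = S_0' * N(d1) - K * exp(-rT) * N(d2) = 48.21824499 * 0.34177021 - 55.4300 * 0.99054498 * 0.25699527 = 2.3690
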